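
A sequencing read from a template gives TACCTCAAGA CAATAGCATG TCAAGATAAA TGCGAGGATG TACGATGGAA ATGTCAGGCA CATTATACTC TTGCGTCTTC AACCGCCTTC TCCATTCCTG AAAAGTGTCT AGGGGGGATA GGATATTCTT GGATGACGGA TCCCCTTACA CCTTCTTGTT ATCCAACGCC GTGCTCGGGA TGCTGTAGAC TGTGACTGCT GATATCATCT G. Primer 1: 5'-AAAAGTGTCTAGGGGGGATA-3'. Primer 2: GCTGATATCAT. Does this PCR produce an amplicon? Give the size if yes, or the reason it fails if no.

Primer 1 (AAAAGTGTCTAGGGGGGATA) matches the top strand at positions 101–120 (3' end points downstream).
Primer 2 (GCTGATATCAT) also matches the top strand directly, at positions 198–208 — its reverse complement ATGATATCAGC is not present.
Both primers anneal to the bottom strand with 3' ends pointing the same way, so neither can prime synthesis back toward the other.

No product — both primers anneal to the same strand and extend in the same direction.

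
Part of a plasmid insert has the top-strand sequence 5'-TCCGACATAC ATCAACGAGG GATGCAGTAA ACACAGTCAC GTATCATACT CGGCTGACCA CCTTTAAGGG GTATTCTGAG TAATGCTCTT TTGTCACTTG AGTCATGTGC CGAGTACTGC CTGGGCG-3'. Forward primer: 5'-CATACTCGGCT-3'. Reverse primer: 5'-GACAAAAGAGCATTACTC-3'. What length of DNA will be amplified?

Forward primer CATACTCGGCT is found on the top strand at positions 45–55.
Reverse complement of the reverse primer: GAGTAATGCTCTTTTGTC. This occurs on the top strand at positions 78–95.
Amplicon spans positions 45–95: 51 bp.

51 bp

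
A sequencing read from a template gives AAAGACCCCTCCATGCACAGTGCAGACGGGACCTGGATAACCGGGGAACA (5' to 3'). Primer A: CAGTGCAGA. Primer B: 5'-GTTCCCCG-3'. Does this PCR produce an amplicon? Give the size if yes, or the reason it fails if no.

Primer A (CAGTGCAGA) matches the top strand at positions 18–26; it acts as a forward primer.
Primer B's reverse complement is CGGGGAAC, matching the top strand at positions 42–49; it acts as a reverse primer.
The 3' ends face each other across positions 18–49, giving a 32 bp product.

Yes — a 32 bp product.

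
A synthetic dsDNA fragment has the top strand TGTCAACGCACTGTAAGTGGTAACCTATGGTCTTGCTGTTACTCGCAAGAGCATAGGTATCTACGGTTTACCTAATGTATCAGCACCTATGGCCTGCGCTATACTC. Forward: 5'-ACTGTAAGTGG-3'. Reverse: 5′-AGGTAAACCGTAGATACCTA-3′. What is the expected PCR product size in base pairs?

Forward primer ACTGTAAGTGG is found on the top strand at positions 10–20.
Taking the reverse complement of AGGTAAACCGTAGATACCTA gives TAGGTATCTACGGTTTACCT, found at positions 54–73 on the template; the primer anneals here to the top strand with its 3' end pointing upstream.
Product length = (reverse-primer end) − (forward-primer start) + 1 = 73 − 10 + 1 = 64 bp.

64 bp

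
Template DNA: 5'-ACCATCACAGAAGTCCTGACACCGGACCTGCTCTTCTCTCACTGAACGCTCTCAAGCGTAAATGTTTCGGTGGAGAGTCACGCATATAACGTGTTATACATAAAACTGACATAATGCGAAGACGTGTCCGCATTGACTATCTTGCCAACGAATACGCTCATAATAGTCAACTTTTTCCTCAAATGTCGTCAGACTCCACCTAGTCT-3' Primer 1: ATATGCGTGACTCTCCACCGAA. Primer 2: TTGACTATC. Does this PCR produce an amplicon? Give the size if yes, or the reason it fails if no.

No product — the primers' 3' ends point away from each other.

Primer 1 (ATATGCGTGACTCTCCACCGAA) has reverse complement TTCGGTGGAGAGTCACGCATAT, which matches the top strand at positions 66–87; primer 1 anneals to the top strand there with its 3' end pointing upstream toward position 66.
Primer 2 (TTGACTATC) matches the top strand directly at positions 133–141; it anneals to the bottom strand with its 3' end pointing downstream toward position 141.
The 3' ends diverge (primer 1 extends toward position 1, primer 2 toward position 206), so the primers never converge on a shared product.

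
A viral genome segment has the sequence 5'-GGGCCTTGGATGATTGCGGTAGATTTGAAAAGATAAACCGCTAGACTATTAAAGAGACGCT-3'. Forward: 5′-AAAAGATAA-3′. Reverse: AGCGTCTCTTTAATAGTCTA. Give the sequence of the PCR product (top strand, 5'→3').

5'-AAAAGATAAACCGCTAGACTATTAAAGAGACGCT-3'

Scanning the template, AAAAGATAA occurs at positions 28–36; this primer anneals to the bottom strand there with its 3' end pointing downstream.
The reverse primer's reverse complement is TAGACTATTAAAGAGACGCT, which matches the template at positions 42–61.
The product is the template from position 28 through 61 (34 bp).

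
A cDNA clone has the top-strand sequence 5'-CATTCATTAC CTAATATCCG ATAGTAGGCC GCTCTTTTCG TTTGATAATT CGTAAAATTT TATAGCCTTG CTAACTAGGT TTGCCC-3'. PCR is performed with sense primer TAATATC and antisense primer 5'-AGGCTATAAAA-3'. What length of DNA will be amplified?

Scanning the template, TAATATC occurs at positions 12–18; this primer anneals to the bottom strand there with its 3' end pointing downstream.
The reverse primer's reverse complement is TTTTATAGCCT, which matches the template at positions 58–68.
Amplicon spans positions 12–68: 57 bp.

57 bp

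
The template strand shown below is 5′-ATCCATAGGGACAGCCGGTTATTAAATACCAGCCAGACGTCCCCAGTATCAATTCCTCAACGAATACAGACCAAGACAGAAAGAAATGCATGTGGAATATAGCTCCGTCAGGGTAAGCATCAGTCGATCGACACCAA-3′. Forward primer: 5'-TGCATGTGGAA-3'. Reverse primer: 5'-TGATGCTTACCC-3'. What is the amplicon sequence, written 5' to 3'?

5'-TGCATGTGGAATATAGCTCCGTCAGGGTAAGCATCA-3'

Scanning the template, TGCATGTGGAA occurs at positions 87–97; this primer anneals to the bottom strand there with its 3' end pointing downstream.
The reverse primer's reverse complement is GGGTAAGCATCA, which matches the template at positions 111–122.
The product is the template from position 87 through 122 (36 bp).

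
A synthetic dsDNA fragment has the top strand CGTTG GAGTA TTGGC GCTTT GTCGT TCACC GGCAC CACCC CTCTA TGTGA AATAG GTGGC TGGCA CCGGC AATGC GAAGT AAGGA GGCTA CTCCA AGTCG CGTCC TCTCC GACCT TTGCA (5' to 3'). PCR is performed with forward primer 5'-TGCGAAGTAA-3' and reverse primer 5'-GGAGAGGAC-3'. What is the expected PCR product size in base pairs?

38 bp

The forward primer matches the template at positions 73–82.
Taking the reverse complement of GGAGAGGAC gives GTCCTCTCC, found at positions 102–110 on the template; the primer anneals here to the top strand with its 3' end pointing upstream.
The product runs from position 73 to position 110, so its length is 110 − 73 + 1 = 38 bp.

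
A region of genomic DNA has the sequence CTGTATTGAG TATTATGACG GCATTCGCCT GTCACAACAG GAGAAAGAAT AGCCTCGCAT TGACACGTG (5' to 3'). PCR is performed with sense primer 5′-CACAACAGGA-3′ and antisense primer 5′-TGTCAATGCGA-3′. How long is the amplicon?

Forward primer CACAACAGGA is found on the top strand at positions 33–42.
Taking the reverse complement of TGTCAATGCGA gives TCGCATTGACA, found at positions 55–65 on the template; the primer anneals here to the top strand with its 3' end pointing upstream.
The product runs from position 33 to position 65, so its length is 65 − 33 + 1 = 33 bp.

33 bp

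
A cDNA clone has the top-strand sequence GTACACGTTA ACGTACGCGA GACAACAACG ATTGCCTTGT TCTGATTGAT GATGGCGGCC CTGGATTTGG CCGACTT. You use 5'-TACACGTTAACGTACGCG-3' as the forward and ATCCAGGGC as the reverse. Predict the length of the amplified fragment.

Scanning the template, TACACGTTAACGTACGCG occurs at positions 2–19; this primer anneals to the bottom strand there with its 3' end pointing downstream.
Reverse complement of the reverse primer: GCCCTGGAT. This occurs on the top strand at positions 58–66.
The product runs from position 2 to position 66, so its length is 66 − 2 + 1 = 65 bp.

65 bp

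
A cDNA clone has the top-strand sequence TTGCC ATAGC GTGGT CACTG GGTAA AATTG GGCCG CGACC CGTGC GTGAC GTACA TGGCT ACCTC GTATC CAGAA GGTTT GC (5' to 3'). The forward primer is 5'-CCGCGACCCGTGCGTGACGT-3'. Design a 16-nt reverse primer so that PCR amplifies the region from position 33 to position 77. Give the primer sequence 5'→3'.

The product's 3' end on the top strand is position 77.
The reverse primer anneals to the top strand over positions 62–77, i.e. to CCTCGTATCCAGAAGG.
Its sequence written 5'→3' is the reverse complement: CCTTCTGGATACGAGG.

5'-CCTTCTGGATACGAGG-3'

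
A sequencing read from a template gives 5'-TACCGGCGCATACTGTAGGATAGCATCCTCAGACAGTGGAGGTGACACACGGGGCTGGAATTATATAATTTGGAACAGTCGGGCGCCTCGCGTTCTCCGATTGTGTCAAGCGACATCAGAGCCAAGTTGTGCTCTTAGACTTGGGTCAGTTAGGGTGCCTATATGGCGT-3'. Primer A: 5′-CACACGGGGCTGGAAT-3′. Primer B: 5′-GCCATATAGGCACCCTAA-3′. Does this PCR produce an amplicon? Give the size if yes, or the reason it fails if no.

Primer A (CACACGGGGCTGGAAT) matches the top strand at positions 46–61; it acts as a forward primer.
Primer B's reverse complement is TTAGGGTGCCTATATGGC, matching the top strand at positions 150–167; it acts as a reverse primer.
The 3' ends face each other across positions 46–167, giving a 122 bp product.

Yes — a 122 bp product.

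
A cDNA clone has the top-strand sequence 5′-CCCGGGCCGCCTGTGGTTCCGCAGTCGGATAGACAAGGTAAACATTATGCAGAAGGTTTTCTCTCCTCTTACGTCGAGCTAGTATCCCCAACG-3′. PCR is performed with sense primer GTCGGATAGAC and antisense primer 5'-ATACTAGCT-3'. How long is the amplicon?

62 bp

The forward primer matches the template at positions 24–34.
Taking the reverse complement of ATACTAGCT gives AGCTAGTAT, found at positions 77–85 on the template; the primer anneals here to the top strand with its 3' end pointing upstream.
Amplicon spans positions 24–85: 62 bp.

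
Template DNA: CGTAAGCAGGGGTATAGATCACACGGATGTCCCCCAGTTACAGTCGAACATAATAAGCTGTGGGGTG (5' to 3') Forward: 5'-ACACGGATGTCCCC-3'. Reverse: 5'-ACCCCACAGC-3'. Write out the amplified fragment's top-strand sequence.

Forward primer ACACGGATGTCCCC is found on the top strand at positions 21–34.
The reverse primer's reverse complement is GCTGTGGGGT, which matches the template at positions 57–66.
The product is the template from position 21 through 66 (46 bp).

5'-ACACGGATGTCCCCCAGTTACAGTCGAACATAATAAGCTGTGGGGT-3'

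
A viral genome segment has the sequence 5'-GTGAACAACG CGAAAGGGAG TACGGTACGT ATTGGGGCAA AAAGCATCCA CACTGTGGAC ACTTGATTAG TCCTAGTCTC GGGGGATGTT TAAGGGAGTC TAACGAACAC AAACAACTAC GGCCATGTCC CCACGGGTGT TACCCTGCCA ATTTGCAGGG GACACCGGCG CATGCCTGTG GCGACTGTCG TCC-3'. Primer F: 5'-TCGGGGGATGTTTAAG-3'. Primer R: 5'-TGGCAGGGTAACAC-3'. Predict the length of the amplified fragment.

72 bp

The forward primer matches the template at positions 79–94.
Reverse complement of the reverse primer: GTGTTACCCTGCCA. This occurs on the top strand at positions 137–150.
Product length = (reverse-primer end) − (forward-primer start) + 1 = 150 − 79 + 1 = 72 bp.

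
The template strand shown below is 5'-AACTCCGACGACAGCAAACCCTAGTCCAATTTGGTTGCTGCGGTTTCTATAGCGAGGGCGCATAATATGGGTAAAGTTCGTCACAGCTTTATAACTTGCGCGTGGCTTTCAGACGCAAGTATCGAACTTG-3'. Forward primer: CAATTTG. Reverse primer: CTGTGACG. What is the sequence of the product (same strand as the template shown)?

5'-CAATTTGGTTGCTGCGGTTTCTATAGCGAGGGCGCATAATATGGGTAAAGTTCGTCACAG-3'

Forward primer CAATTTG is found on the top strand at positions 27–33.
The reverse primer's reverse complement is CGTCACAG, which matches the template at positions 79–86.
The product is the template from position 27 through 86 (60 bp).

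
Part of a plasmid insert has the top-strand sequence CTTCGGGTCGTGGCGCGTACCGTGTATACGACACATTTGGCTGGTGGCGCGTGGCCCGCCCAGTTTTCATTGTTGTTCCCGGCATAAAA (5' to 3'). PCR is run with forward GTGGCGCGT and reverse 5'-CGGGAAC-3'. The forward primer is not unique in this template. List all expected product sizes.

The forward primer GTGGCGCGT matches the top strand at positions 10–18, 44–52.
The reverse primer's reverse complement is GTTCCCG, matching at positions 75–81.
Each forward site pairs with the reverse site to give a product ending at position 81: sizes 72, 38 bp.

72 bp, 38 bp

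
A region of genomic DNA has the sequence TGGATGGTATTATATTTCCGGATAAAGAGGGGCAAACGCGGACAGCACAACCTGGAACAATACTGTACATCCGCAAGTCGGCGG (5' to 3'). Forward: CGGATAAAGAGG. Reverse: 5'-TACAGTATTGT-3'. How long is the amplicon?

49 bp

Forward primer CGGATAAAGAGG is found on the top strand at positions 19–30.
Taking the reverse complement of TACAGTATTGT gives ACAATACTGTA, found at positions 57–67 on the template; the primer anneals here to the top strand with its 3' end pointing upstream.
Amplicon spans positions 19–67: 49 bp.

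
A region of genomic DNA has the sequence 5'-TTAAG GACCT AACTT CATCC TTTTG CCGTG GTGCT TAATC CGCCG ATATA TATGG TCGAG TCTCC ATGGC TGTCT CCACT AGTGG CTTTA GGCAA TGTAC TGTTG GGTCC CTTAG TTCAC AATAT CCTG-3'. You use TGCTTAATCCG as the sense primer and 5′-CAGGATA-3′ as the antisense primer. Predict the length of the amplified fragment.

98 bp

The forward primer matches the template at positions 32–42.
Reverse complement of the reverse primer: TATCCTG. This occurs on the top strand at positions 123–129.
Amplicon spans positions 32–129: 98 bp.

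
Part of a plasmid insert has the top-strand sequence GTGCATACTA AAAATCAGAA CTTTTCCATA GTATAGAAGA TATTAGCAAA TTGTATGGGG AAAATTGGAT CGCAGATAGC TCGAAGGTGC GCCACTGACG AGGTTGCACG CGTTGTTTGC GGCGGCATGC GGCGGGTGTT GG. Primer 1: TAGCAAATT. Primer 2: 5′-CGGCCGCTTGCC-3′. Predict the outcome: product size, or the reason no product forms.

No product — primer 2 has no binding site in the template.

Primer 2 (CGGCCGCTTGCC) does not match the top strand, and its reverse complement GGCAAGCGGCCG does not match either.
With no annealing site for primer 2, no amplification occurs.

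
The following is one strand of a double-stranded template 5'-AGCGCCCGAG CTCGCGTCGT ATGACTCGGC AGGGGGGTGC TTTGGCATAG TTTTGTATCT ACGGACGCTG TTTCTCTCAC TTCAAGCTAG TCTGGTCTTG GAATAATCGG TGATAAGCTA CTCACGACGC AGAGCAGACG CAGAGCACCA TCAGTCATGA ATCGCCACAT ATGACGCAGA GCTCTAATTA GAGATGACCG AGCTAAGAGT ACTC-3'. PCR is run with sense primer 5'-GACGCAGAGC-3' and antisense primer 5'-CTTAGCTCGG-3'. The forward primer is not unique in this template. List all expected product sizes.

The forward primer GACGCAGAGC matches the top strand at positions 126–135, 137–146, 173–182.
The reverse primer's reverse complement is CCGAGCTAAG, matching at positions 198–207.
Each forward site pairs with the reverse site to give a product ending at position 207: sizes 82, 71, 35 bp.

82 bp, 71 bp, 35 bp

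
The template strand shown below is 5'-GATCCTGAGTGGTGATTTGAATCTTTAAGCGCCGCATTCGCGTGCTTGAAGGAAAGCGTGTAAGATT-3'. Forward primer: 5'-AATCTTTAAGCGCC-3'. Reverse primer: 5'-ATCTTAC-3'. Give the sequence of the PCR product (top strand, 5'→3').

Forward primer AATCTTTAAGCGCC is found on the top strand at positions 20–33.
Reverse complement of the reverse primer: GTAAGAT. This occurs on the top strand at positions 60–66.
The product is the template from position 20 through 66 (47 bp).

5'-AATCTTTAAGCGCCGCATTCGCGTGCTTGAAGGAAAGCGTGTAAGAT-3'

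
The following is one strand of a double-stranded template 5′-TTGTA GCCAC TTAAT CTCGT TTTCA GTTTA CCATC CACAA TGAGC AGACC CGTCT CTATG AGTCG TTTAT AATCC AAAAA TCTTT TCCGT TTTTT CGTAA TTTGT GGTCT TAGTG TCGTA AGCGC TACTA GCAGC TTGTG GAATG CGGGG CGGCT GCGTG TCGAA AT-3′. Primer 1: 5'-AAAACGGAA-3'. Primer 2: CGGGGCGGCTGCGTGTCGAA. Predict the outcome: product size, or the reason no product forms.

Primer 1 (AAAACGGAA) has reverse complement TTCCGTTTT, which matches the top strand at positions 85–93; primer 1 anneals to the top strand there with its 3' end pointing upstream toward position 85.
Primer 2 (CGGGGCGGCTGCGTGTCGAA) matches the top strand directly at positions 146–165; it anneals to the bottom strand with its 3' end pointing downstream toward position 165.
The 3' ends diverge (primer 1 extends toward position 1, primer 2 toward position 167), so the primers never converge on a shared product.

No product — the primers' 3' ends point away from each other.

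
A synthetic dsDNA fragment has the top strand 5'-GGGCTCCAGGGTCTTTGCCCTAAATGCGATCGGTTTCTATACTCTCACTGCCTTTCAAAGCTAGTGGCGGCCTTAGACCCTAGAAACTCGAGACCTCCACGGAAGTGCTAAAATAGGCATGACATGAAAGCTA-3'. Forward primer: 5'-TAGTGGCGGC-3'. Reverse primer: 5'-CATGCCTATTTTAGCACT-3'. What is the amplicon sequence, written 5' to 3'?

5'-TAGTGGCGGCCTTAGACCCTAGAAACTCGAGACCTCCACGGAAGTGCTAAAATAGGCATG-3'

The forward primer matches the template at positions 62–71.
Reverse complement of the reverse primer: AGTGCTAAAATAGGCATG. This occurs on the top strand at positions 104–121.
The product is the template from position 62 through 121 (60 bp).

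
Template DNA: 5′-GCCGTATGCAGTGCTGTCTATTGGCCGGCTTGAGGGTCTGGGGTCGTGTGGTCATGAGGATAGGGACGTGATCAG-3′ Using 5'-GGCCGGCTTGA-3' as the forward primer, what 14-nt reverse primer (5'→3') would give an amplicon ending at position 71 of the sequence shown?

5'-TCACGTCCCTATCC-3'

The forward primer binds at positions 23–33; the product's 3' end on the top strand is position 71.
The reverse primer anneals to the top strand over positions 58–71, i.e. to GGATAGGGACGTGA.
Its sequence written 5'→3' is the reverse complement: TCACGTCCCTATCC.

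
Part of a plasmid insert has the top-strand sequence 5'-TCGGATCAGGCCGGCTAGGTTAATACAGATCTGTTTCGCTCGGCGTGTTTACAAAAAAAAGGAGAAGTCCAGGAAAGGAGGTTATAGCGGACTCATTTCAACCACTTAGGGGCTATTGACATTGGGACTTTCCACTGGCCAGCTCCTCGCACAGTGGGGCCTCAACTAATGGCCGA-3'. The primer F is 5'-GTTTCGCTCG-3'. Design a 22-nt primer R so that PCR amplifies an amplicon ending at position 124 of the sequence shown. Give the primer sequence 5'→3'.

5'-CAATGTCAATAGCCCCTAAGTG-3'

The forward primer binds at positions 33–42; the product's 3' end on the top strand is position 124.
The reverse primer anneals to the top strand over positions 103–124, i.e. to CACTTAGGGGCTATTGACATTG.
Its sequence written 5'→3' is the reverse complement: CAATGTCAATAGCCCCTAAGTG.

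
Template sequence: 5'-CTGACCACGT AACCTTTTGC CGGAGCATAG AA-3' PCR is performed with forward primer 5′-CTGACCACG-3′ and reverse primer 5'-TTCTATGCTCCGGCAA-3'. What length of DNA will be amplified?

The forward primer matches the template at positions 1–9.
Taking the reverse complement of TTCTATGCTCCGGCAA gives TTGCCGGAGCATAGAA, found at positions 17–32 on the template; the primer anneals here to the top strand with its 3' end pointing upstream.
The product runs from position 1 to position 32, so its length is 32 − 1 + 1 = 32 bp.

32 bp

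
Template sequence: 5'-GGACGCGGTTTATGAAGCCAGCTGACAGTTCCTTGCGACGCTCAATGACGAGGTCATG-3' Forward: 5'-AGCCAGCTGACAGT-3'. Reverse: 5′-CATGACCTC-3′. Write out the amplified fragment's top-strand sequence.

Scanning the template, AGCCAGCTGACAGT occurs at positions 16–29; this primer anneals to the bottom strand there with its 3' end pointing downstream.
Taking the reverse complement of CATGACCTC gives GAGGTCATG, found at positions 50–58 on the template; the primer anneals here to the top strand with its 3' end pointing upstream.
The product is the template from position 16 through 58 (43 bp).

5'-AGCCAGCTGACAGTTCCTTGCGACGCTCAATGACGAGGTCATG-3'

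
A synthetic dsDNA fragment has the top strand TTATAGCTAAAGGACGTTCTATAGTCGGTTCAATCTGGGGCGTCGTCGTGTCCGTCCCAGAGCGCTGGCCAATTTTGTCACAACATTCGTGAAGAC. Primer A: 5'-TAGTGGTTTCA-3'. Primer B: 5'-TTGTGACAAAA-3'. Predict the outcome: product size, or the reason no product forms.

Primer A (TAGTGGTTTCA) does not match the top strand, and its reverse complement TGAAACCACTA does not match either.
With no annealing site for primer A, no amplification occurs.

No product — primer A has no binding site in the template.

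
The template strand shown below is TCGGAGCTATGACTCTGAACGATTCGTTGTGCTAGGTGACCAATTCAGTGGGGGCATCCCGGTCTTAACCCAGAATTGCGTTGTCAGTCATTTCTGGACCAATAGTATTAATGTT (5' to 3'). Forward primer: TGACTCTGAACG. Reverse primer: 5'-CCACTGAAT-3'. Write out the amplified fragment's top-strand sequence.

5'-TGACTCTGAACGATTCGTTGTGCTAGGTGACCAATTCAGTGG-3'

Scanning the template, TGACTCTGAACG occurs at positions 10–21; this primer anneals to the bottom strand there with its 3' end pointing downstream.
Reverse complement of the reverse primer: ATTCAGTGG. This occurs on the top strand at positions 43–51.
The product is the template from position 10 through 51 (42 bp).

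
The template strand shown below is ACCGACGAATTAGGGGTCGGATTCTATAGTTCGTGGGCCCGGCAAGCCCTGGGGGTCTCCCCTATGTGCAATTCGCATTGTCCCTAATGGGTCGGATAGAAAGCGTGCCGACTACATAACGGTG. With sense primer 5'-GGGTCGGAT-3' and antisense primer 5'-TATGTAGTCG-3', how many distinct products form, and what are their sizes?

Two products: 105 bp, 30 bp

The forward primer GGGTCGGAT matches the top strand at positions 14–22, 89–97.
The reverse primer's reverse complement is CGACTACATA, matching at positions 109–118.
Each forward site pairs with the reverse site to give a product ending at position 118: sizes 105, 30 bp.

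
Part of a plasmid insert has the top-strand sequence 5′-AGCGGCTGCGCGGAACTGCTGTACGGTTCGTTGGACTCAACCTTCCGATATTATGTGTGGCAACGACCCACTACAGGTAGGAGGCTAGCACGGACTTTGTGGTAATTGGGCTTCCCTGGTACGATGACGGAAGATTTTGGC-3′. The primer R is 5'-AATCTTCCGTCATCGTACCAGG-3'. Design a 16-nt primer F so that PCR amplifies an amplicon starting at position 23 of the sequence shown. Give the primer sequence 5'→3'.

5'-ACGGTTCGTTGGACTC-3'

The reverse primer's reverse complement CCTGGTACGATGACGGAAGATT matches the template at positions 115–136; the product starts at position 23.
The forward primer is identical to the top strand over positions 23–38: ACGGTTCGTTGGACTC.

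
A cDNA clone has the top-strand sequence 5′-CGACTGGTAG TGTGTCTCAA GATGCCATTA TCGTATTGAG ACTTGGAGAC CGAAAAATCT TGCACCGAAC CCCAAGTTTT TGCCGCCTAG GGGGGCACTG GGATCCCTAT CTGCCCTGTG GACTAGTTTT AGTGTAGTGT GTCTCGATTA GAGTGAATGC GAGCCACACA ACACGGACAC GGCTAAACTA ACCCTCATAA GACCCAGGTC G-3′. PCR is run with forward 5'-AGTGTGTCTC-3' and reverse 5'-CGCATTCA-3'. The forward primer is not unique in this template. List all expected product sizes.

The forward primer AGTGTGTCTC matches the top strand at positions 9–18, 136–145.
The reverse primer's reverse complement is TGAATGCG, matching at positions 154–161.
Each forward site pairs with the reverse site to give a product ending at position 161: sizes 153, 26 bp.

153 bp, 26 bp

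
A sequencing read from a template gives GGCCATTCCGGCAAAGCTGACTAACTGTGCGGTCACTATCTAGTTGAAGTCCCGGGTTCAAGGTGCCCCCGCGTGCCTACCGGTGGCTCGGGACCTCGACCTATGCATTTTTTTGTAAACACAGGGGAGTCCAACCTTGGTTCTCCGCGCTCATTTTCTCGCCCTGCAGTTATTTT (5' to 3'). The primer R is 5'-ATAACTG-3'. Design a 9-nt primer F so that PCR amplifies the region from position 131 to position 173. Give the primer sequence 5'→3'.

The reverse primer's reverse complement CAGTTAT matches the template at positions 167–173; the product starts at position 131.
The forward primer is identical to the top strand over positions 131–139: CCAACCTTG.

5'-CCAACCTTG-3'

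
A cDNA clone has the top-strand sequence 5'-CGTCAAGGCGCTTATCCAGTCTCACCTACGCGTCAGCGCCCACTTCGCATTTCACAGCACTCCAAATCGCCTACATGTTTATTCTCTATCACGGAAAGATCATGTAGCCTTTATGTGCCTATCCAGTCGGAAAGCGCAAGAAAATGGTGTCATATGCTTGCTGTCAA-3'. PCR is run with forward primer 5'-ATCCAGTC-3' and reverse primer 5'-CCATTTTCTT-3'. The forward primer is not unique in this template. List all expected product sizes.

134 bp, 27 bp

The forward primer ATCCAGTC matches the top strand at positions 14–21, 121–128.
The reverse primer's reverse complement is AAGAAAATGG, matching at positions 138–147.
Each forward site pairs with the reverse site to give a product ending at position 147: sizes 134, 27 bp.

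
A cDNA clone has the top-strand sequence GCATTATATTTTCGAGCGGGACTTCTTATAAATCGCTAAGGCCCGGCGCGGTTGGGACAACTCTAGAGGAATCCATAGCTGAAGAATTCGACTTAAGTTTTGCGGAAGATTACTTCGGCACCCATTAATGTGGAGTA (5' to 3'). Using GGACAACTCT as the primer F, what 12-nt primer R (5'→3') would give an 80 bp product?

5'-TCCACATTAATG-3'

The forward primer binds at positions 55–64, so an 80 bp product ends at position 55 + 80 − 1 = 134.
The reverse primer anneals to the top strand over positions 123–134, i.e. to CATTAATGTGGA.
Its sequence written 5'→3' is the reverse complement: TCCACATTAATG.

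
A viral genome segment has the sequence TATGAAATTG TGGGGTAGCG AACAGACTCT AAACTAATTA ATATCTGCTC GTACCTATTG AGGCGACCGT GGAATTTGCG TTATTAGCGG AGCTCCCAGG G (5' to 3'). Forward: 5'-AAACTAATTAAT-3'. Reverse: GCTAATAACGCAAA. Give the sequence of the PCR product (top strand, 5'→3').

The forward primer matches the template at positions 31–42.
Taking the reverse complement of GCTAATAACGCAAA gives TTTGCGTTATTAGC, found at positions 75–88 on the template; the primer anneals here to the top strand with its 3' end pointing upstream.
The product is the template from position 31 through 88 (58 bp).

5'-AAACTAATTAATATCTGCTCGTACCTATTGAGGCGACCGTGGAATTTGCGTTATTAGC-3'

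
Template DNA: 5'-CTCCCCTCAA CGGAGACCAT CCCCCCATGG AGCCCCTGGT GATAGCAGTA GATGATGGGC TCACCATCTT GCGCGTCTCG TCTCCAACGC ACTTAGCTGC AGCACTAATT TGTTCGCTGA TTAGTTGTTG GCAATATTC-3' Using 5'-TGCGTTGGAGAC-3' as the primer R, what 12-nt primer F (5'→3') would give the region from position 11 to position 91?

5'-CGGAGACCATCC-3'

The reverse primer's reverse complement GTCTCCAACGCA matches the template at positions 80–91; the product starts at position 11.
The forward primer is identical to the top strand over positions 11–22: CGGAGACCATCC.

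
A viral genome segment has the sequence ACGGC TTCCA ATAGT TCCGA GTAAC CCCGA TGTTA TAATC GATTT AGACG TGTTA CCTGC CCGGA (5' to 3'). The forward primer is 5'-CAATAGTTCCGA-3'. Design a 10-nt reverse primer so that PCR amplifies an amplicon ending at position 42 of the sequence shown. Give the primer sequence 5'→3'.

5'-TCGATTATAA-3'

The forward primer binds at positions 9–20; the product's 3' end on the top strand is position 42.
The reverse primer anneals to the top strand over positions 33–42, i.e. to TTATAATCGA.
Its sequence written 5'→3' is the reverse complement: TCGATTATAA.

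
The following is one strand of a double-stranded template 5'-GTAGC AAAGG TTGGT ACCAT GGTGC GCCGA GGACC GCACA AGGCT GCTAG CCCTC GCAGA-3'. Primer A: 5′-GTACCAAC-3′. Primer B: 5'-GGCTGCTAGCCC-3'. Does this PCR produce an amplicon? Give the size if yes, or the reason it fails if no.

Primer A (GTACCAAC) has reverse complement GTTGGTAC, which matches the top strand at positions 10–17; primer A anneals to the top strand there with its 3' end pointing upstream toward position 10.
Primer B (GGCTGCTAGCCC) matches the top strand directly at positions 42–53; it anneals to the bottom strand with its 3' end pointing downstream toward position 53.
The 3' ends diverge (primer A extends toward position 1, primer B toward position 60), so the primers never converge on a shared product.

No product — the primers' 3' ends point away from each other.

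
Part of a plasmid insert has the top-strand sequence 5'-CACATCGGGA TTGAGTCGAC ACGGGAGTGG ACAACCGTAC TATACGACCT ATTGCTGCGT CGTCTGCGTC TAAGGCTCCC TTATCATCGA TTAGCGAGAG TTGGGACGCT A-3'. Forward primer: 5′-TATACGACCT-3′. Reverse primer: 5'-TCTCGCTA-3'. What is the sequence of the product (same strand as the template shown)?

Scanning the template, TATACGACCT occurs at positions 41–50; this primer anneals to the bottom strand there with its 3' end pointing downstream.
Reverse complement of the reverse primer: TAGCGAGA. This occurs on the top strand at positions 92–99.
The product is the template from position 41 through 99 (59 bp).

5'-TATACGACCTATTGCTGCGTCGTCTGCGTCTAAGGCTCCCTTATCATCGATTAGCGAGA-3'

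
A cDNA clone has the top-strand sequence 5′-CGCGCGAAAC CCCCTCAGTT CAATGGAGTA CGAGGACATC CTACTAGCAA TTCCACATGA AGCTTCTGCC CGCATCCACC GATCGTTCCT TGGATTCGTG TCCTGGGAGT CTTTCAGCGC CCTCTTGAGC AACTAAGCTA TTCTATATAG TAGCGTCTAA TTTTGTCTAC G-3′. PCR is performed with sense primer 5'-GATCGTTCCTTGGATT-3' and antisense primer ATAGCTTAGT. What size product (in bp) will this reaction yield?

61 bp

The forward primer matches the template at positions 81–96.
The reverse primer's reverse complement is ACTAAGCTAT, which matches the template at positions 132–141.
Product length = (reverse-primer end) − (forward-primer start) + 1 = 141 − 81 + 1 = 61 bp.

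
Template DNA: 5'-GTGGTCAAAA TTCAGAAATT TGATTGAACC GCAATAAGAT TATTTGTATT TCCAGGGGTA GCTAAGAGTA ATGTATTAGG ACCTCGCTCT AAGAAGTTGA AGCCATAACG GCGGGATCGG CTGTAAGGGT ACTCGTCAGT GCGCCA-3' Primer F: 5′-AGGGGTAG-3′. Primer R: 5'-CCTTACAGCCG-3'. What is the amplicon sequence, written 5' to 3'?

5'-AGGGGTAGCTAAGAGTAATGTATTAGGACCTCGCTCTAAGAAGTTGAAGCCATAACGGCGGGATCGGCTGTAAGG-3'

Forward primer AGGGGTAG is found on the top strand at positions 54–61.
Taking the reverse complement of CCTTACAGCCG gives CGGCTGTAAGG, found at positions 118–128 on the template; the primer anneals here to the top strand with its 3' end pointing upstream.
The product is the template from position 54 through 128 (75 bp).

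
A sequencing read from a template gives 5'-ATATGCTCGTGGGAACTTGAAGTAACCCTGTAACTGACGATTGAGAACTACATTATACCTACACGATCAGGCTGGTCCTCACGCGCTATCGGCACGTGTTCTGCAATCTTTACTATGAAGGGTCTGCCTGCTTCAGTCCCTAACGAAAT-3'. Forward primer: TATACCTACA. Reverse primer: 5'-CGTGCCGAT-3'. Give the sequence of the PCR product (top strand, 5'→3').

5'-TATACCTACACGATCAGGCTGGTCCTCACGCGCTATCGGCACG-3'

Forward primer TATACCTACA is found on the top strand at positions 54–63.
Reverse complement of the reverse primer: ATCGGCACG. This occurs on the top strand at positions 88–96.
The product is the template from position 54 through 96 (43 bp).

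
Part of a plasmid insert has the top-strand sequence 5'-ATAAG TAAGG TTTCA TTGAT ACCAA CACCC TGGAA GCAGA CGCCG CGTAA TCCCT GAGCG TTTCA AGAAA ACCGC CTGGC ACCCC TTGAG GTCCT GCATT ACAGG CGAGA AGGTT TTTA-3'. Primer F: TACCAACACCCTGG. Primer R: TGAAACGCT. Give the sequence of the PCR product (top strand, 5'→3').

Forward primer TACCAACACCCTGG is found on the top strand at positions 20–33.
Taking the reverse complement of TGAAACGCT gives AGCGTTTCA, found at positions 57–65 on the template; the primer anneals here to the top strand with its 3' end pointing upstream.
The product is the template from position 20 through 65 (46 bp).

5'-TACCAACACCCTGGAAGCAGACGCCGCGTAATCCCTGAGCGTTTCA-3'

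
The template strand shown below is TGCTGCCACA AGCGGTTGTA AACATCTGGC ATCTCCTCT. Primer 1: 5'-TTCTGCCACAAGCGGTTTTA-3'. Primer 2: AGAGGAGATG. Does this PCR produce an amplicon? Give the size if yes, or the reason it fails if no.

Primer 1 (TTCTGCCACAAGCGGTTTTA) does not match the top strand, and its reverse complement TAAAACCGCTTGTGGCAGAA does not match either.
With no annealing site for primer 1, no amplification occurs.

No product — primer 1 has no binding site in the template.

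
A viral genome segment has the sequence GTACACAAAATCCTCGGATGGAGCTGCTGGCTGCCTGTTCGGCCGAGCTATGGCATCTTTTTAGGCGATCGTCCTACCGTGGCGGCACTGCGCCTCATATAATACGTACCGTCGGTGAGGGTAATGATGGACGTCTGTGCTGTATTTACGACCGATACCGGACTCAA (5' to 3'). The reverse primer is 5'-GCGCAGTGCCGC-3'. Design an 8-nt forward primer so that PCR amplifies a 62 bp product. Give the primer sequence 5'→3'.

The reverse primer's reverse complement GCGGCACTGCGC matches the template at positions 82–93, so the product ends at position 93.
A 62 bp product then starts at position 93 − 62 + 1 = 32.
The forward primer is identical to the top strand there: TGCCTGTT.

5'-TGCCTGTT-3'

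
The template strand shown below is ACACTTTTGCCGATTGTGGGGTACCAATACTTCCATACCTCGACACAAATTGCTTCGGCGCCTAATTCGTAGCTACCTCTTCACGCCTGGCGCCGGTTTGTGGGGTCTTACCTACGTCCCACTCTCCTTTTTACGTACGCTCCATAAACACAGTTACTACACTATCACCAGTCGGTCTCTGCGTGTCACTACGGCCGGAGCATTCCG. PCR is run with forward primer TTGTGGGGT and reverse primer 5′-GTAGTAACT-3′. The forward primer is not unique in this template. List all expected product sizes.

147 bp, 63 bp

The forward primer TTGTGGGGT matches the top strand at positions 14–22, 98–106.
The reverse primer's reverse complement is AGTTACTAC, matching at positions 152–160.
Each forward site pairs with the reverse site to give a product ending at position 160: sizes 147, 63 bp.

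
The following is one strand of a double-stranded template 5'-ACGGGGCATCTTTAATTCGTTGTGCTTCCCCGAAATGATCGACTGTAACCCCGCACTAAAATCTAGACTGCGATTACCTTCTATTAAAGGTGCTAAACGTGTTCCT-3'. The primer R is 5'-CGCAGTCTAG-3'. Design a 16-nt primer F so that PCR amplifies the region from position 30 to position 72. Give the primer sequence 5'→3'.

5'-CCGAAATGATCGACTG-3'

The reverse primer's reverse complement CTAGACTGCG matches the template at positions 63–72; the product starts at position 30.
The forward primer is identical to the top strand over positions 30–45: CCGAAATGATCGACTG.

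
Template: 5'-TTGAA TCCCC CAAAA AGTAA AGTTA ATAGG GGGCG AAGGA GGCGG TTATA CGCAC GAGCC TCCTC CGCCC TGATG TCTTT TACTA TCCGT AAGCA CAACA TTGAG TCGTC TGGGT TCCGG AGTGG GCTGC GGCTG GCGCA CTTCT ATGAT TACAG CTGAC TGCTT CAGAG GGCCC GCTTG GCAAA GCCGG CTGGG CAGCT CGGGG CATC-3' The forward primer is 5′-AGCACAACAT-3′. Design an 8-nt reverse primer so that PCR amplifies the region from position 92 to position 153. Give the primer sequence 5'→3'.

The product's 3' end on the top strand is position 153.
The reverse primer anneals to the top strand over positions 146–153, i.e. to ATGATTAC.
Its sequence written 5'→3' is the reverse complement: GTAATCAT.

5'-GTAATCAT-3'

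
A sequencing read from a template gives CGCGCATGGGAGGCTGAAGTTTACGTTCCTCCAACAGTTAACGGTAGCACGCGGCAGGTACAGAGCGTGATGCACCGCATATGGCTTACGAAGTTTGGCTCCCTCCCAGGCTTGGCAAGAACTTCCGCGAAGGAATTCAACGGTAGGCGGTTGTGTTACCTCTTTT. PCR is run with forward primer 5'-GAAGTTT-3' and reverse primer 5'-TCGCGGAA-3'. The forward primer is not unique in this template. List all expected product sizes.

115 bp, 41 bp

The forward primer GAAGTTT matches the top strand at positions 16–22, 90–96.
The reverse primer's reverse complement is TTCCGCGA, matching at positions 123–130.
Each forward site pairs with the reverse site to give a product ending at position 130: sizes 115, 41 bp.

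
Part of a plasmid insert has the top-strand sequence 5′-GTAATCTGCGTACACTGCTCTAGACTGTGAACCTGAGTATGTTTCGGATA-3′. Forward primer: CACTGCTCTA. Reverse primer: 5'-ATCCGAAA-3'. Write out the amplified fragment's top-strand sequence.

5'-CACTGCTCTAGACTGTGAACCTGAGTATGTTTCGGAT-3'

Forward primer CACTGCTCTA is found on the top strand at positions 13–22.
Taking the reverse complement of ATCCGAAA gives TTTCGGAT, found at positions 42–49 on the template; the primer anneals here to the top strand with its 3' end pointing upstream.
The product is the template from position 13 through 49 (37 bp).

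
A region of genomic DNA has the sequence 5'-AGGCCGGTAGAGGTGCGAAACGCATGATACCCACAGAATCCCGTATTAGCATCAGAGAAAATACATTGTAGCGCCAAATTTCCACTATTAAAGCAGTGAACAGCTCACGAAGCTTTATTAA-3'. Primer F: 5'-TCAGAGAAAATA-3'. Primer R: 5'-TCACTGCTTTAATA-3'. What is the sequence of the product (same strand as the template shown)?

5'-TCAGAGAAAATACATTGTAGCGCCAAATTTCCACTATTAAAGCAGTGA-3'

The forward primer matches the template at positions 52–63.
Taking the reverse complement of TCACTGCTTTAATA gives TATTAAAGCAGTGA, found at positions 86–99 on the template; the primer anneals here to the top strand with its 3' end pointing upstream.
The product is the template from position 52 through 99 (48 bp).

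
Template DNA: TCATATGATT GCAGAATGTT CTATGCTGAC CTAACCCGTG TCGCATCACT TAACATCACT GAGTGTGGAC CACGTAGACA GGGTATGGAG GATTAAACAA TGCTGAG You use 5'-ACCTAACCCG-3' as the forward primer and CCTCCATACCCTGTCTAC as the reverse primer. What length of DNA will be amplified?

Scanning the template, ACCTAACCCG occurs at positions 29–38; this primer anneals to the bottom strand there with its 3' end pointing downstream.
Reverse complement of the reverse primer: GTAGACAGGGTATGGAGG. This occurs on the top strand at positions 74–91.
Amplicon spans positions 29–91: 63 bp.

63 bp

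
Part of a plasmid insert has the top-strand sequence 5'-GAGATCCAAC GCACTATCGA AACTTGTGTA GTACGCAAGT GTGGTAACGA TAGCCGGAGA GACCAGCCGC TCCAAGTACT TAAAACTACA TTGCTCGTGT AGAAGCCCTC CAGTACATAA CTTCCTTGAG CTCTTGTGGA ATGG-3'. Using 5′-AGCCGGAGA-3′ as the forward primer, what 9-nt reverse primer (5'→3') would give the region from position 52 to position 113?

The product's 3' end on the top strand is position 113.
The reverse primer anneals to the top strand over positions 105–113, i.e. to GCCCTCCAG.
Its sequence written 5'→3' is the reverse complement: CTGGAGGGC.

5'-CTGGAGGGC-3'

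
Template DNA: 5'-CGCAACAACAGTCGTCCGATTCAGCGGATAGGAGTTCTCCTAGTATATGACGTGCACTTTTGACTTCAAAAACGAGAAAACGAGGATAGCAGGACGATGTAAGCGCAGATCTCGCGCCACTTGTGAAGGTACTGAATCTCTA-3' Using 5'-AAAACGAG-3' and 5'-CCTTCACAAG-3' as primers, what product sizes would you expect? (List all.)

The forward primer AAAACGAG matches the top strand at positions 69–76, 77–84.
The reverse primer's reverse complement is CTTGTGAAGG, matching at positions 120–129.
Each forward site pairs with the reverse site to give a product ending at position 129: sizes 61, 53 bp.

61 bp, 53 bp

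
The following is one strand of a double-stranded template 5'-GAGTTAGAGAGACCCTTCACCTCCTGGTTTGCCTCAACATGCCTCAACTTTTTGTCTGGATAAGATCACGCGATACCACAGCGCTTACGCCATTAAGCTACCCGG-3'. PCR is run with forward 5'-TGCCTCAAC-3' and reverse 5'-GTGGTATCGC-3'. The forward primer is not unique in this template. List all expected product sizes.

The forward primer TGCCTCAAC matches the top strand at positions 30–38, 40–48.
The reverse primer's reverse complement is GCGATACCAC, matching at positions 70–79.
Each forward site pairs with the reverse site to give a product ending at position 79: sizes 50, 40 bp.

50 bp, 40 bp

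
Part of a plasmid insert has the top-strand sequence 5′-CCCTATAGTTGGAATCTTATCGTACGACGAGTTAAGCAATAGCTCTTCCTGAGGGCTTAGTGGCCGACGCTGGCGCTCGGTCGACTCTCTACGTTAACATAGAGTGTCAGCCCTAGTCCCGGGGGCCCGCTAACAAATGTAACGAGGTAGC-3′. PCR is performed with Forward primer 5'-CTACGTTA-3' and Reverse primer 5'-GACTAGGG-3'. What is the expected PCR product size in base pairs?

30 bp

Forward primer CTACGTTA is found on the top strand at positions 89–96.
The reverse primer's reverse complement is CCCTAGTC, which matches the template at positions 111–118.
Amplicon spans positions 89–118: 30 bp.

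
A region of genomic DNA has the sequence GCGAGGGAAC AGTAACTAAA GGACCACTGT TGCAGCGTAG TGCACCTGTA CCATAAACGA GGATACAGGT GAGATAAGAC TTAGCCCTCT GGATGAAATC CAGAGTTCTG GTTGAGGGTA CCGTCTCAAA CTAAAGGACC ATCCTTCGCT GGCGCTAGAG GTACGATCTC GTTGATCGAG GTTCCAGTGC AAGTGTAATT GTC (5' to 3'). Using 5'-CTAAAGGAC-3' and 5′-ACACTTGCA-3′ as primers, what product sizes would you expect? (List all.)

The forward primer CTAAAGGAC matches the top strand at positions 16–24, 131–139.
The reverse primer's reverse complement is TGCAAGTGT, matching at positions 188–196.
Each forward site pairs with the reverse site to give a product ending at position 196: sizes 181, 66 bp.

181 bp, 66 bp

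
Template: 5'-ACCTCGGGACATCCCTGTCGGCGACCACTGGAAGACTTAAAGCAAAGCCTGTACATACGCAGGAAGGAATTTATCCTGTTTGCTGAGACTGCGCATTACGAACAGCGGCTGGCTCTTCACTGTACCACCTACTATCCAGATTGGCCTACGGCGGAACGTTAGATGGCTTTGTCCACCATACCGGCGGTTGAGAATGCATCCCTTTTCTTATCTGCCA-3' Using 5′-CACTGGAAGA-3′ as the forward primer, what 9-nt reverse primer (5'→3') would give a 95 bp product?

The forward primer binds at positions 26–35, so a 95 bp product ends at position 26 + 95 − 1 = 120.
The reverse primer anneals to the top strand over positions 112–120, i.e. to GCTCTTCAC.
Its sequence written 5'→3' is the reverse complement: GTGAAGAGC.

5'-GTGAAGAGC-3'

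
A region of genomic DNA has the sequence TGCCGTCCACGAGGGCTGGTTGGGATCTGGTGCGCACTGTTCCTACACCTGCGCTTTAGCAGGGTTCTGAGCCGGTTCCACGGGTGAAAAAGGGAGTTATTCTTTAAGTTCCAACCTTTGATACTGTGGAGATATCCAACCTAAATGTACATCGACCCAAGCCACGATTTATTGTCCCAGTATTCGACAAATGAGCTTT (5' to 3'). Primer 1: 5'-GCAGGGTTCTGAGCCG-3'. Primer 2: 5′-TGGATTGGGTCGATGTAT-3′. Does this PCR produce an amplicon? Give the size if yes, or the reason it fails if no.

Primer 2 (TGGATTGGGTCGATGTAT) does not match the top strand, and its reverse complement ATACATCGACCCAATCCA does not match either.
With no annealing site for primer 2, no amplification occurs.

No product — primer 2 has no binding site in the template.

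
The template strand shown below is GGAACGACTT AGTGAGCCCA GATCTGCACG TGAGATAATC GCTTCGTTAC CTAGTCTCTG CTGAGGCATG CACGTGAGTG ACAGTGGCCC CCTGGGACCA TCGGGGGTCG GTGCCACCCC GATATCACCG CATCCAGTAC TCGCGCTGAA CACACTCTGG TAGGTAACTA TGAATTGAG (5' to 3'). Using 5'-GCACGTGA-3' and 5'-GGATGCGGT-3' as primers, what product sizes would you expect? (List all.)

The forward primer GCACGTGA matches the top strand at positions 26–33, 70–77.
The reverse primer's reverse complement is ACCGCATCC, matching at positions 127–135.
Each forward site pairs with the reverse site to give a product ending at position 135: sizes 110, 66 bp.

110 bp, 66 bp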